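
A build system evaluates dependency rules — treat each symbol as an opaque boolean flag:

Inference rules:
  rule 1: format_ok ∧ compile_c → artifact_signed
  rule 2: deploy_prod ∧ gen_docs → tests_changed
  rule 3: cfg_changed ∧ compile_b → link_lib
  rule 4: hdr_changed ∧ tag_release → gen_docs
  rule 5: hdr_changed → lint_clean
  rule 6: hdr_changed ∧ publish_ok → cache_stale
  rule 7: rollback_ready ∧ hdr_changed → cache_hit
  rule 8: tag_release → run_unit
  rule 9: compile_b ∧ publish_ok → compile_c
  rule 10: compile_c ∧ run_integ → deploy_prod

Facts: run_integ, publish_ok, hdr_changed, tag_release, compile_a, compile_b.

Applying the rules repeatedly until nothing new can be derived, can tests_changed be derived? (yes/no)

yes

Round 1: rule 4 [hdr_changed ∧ tag_release → gen_docs]; rule 5 [hdr_changed → lint_clean]; rule 6 [hdr_changed ∧ publish_ok → cache_stale]; rule 8 [tag_release → run_unit]; rule 9 [compile_b ∧ publish_ok → compile_c]. Adds gen_docs, lint_clean, cache_stale, run_unit, compile_c.
Round 2: rule 10 [compile_c ∧ run_integ → deploy_prod]. Adds deploy_prod.
Round 3: rule 2 [deploy_prod ∧ gen_docs → tests_changed]. Adds tests_changed.
tests_changed appears in round 3, so it is derivable.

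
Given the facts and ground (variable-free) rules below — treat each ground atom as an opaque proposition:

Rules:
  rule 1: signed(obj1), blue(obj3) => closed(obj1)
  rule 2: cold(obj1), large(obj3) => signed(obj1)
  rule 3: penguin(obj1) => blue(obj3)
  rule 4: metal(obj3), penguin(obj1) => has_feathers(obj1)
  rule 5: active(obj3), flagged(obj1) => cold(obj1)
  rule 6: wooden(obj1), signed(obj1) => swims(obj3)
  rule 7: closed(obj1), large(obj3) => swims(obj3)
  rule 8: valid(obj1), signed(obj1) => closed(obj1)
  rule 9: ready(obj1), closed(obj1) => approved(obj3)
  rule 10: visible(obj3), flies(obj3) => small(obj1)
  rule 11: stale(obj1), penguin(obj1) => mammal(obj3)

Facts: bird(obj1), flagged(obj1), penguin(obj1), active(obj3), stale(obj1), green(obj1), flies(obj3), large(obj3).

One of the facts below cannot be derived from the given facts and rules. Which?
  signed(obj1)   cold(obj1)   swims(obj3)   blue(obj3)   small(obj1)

Round 1 fires rule 3, rule 5, rule 11, giving blue(obj3), cold(obj1), mammal(obj3).
Round 2 fires rule 2, giving signed(obj1).
Round 3 fires rule 1, giving closed(obj1).
Round 4 fires rule 7, giving swims(obj3).
Derived: swims(obj3) (round 4), blue(obj3) (round 1), cold(obj1) (round 1), signed(obj1) (round 2). small(obj1) never appears in any round.

small(obj1)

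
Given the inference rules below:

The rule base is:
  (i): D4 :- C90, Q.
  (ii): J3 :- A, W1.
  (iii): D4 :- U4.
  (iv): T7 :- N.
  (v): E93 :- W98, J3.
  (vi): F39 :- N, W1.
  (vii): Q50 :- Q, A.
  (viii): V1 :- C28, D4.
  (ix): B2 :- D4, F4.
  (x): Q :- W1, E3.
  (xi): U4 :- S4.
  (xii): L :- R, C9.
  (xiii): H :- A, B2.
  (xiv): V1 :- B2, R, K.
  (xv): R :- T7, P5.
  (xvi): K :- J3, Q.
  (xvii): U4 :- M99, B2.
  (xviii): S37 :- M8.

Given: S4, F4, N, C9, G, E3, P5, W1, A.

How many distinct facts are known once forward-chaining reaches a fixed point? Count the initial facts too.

Round 1 fires (ii), (iv), (vi), (x), (xi), giving J3, T7, F39, Q, U4.
Round 2 fires (iii), (vii), (xv), (xvi), giving D4, Q50, R, K.
Round 3 fires (ix), (xii), giving B2, L.
Round 4 fires (xiii), (xiv), giving H, V1.
Closure: {A, B2, C9, D4, E3, F39, F4, G, H, J3, K, L, N, P5, Q, Q50, R, S4, T7, U4, V1, W1} — 22 facts.

22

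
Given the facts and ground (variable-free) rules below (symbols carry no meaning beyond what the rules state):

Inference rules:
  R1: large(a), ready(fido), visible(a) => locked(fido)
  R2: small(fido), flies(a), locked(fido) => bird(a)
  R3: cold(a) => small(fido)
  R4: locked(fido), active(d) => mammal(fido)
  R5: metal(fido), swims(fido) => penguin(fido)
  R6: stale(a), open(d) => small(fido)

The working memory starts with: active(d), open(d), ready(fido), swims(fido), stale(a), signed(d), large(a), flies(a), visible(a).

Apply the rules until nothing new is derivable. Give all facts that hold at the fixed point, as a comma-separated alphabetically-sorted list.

active(d), bird(a), flies(a), large(a), locked(fido), mammal(fido), open(d), ready(fido), signed(d), small(fido), stale(a), swims(fido), visible(a)

Round 1: R1 [large(a), ready(fido), visible(a) => locked(fido)]; R6 [stale(a), open(d) => small(fido)]. New: locked(fido), small(fido).
Round 2: R2 [small(fido), flies(a), locked(fido) => bird(a)]; R4 [locked(fido), active(d) => mammal(fido)]. New: bird(a), mammal(fido).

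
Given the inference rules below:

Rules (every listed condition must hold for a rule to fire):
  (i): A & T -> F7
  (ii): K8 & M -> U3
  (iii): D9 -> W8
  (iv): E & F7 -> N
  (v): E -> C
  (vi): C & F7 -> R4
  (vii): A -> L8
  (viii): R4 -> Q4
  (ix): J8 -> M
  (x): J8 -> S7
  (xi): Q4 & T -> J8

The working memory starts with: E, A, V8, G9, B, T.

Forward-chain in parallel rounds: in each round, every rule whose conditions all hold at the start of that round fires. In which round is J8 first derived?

[1] (i) [A & T -> F7]; (v) [E -> C]; (vii) [A -> L8]. ⇒ new: F7, C, L8.
[2] (iv) [E & F7 -> N]; (vi) [C & F7 -> R4]. ⇒ new: N, R4.
[3] (viii) [R4 -> Q4]. ⇒ new: Q4.
[4] (xi) [Q4 & T -> J8]. ⇒ new: J8.
J8 first appears in round 4.

4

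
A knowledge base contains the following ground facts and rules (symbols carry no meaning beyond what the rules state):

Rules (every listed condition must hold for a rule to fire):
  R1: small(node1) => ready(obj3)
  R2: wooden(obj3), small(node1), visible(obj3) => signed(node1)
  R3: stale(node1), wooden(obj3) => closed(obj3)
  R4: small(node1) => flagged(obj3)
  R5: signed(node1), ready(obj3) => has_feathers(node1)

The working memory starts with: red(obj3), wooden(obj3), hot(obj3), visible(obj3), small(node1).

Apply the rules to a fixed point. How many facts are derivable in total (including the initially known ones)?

[1] R1 [small(node1) => ready(obj3)]; R2 [wooden(obj3), small(node1), visible(obj3) => signed(node1)]; R4 [small(node1) => flagged(obj3)]. ⇒ new: ready(obj3), signed(node1), flagged(obj3).
[2] R5 [signed(node1), ready(obj3) => has_feathers(node1)]. ⇒ new: has_feathers(node1).
Closure: {flagged(obj3), has_feathers(node1), hot(obj3), ready(obj3), red(obj3), signed(node1), small(node1), visible(obj3), wooden(obj3)} — 9 facts.

9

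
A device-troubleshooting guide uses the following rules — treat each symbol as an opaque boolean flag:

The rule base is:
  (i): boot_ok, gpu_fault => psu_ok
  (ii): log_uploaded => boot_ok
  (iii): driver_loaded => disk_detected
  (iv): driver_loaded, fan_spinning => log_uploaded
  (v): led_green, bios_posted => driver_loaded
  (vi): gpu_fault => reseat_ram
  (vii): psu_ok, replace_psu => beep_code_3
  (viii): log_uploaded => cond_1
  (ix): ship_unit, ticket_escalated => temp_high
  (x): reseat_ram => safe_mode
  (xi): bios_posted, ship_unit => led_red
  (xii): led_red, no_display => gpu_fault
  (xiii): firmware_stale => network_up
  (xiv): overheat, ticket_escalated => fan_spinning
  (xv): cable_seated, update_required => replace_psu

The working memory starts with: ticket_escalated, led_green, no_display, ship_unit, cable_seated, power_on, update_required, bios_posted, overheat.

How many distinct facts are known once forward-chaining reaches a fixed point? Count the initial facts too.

[1] (v) [led_green, bios_posted => driver_loaded]; (ix) [ship_unit, ticket_escalated => temp_high]; (xi) [bios_posted, ship_unit => led_red]; (xiv) [overheat, ticket_escalated => fan_spinning]; (xv) [cable_seated, update_required => replace_psu]. ⇒ new: driver_loaded, temp_high, led_red, fan_spinning, replace_psu.
[2] (iii) [driver_loaded => disk_detected]; (iv) [driver_loaded, fan_spinning => log_uploaded]; (xii) [led_red, no_display => gpu_fault]. ⇒ new: disk_detected, log_uploaded, gpu_fault.
[3] (ii) [log_uploaded => boot_ok]; (vi) [gpu_fault => reseat_ram]; (viii) [log_uploaded => cond_1]. ⇒ new: boot_ok, reseat_ram, cond_1.
[4] (i) [boot_ok, gpu_fault => psu_ok]; (x) [reseat_ram => safe_mode]. ⇒ new: psu_ok, safe_mode.
[5] (vii) [psu_ok, replace_psu => beep_code_3]. ⇒ new: beep_code_3.
Closure: {beep_code_3, bios_posted, boot_ok, cable_seated, cond_1, disk_detected, driver_loaded, fan_spinning, gpu_fault, led_green, led_red, log_uploaded, no_display, overheat, power_on, psu_ok, replace_psu, reseat_ram, safe_mode, ship_unit, temp_high, ticket_escalated, update_required} — 23 facts.

23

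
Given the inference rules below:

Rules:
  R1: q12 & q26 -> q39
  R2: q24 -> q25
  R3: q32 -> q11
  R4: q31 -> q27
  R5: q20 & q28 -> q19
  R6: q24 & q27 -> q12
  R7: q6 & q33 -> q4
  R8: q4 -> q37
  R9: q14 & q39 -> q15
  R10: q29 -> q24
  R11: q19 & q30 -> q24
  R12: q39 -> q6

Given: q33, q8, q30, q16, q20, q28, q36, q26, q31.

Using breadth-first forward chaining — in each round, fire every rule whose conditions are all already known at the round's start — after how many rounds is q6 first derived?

Round 1 — R4, R5, derive q27, q19.
Round 2 — R11, derive q24.
Round 3 — R2, R6, derive q25, q12.
Round 4 — R1, derive q39.
Round 5 — R12, derive q6.
q6 first appears in round 5.

5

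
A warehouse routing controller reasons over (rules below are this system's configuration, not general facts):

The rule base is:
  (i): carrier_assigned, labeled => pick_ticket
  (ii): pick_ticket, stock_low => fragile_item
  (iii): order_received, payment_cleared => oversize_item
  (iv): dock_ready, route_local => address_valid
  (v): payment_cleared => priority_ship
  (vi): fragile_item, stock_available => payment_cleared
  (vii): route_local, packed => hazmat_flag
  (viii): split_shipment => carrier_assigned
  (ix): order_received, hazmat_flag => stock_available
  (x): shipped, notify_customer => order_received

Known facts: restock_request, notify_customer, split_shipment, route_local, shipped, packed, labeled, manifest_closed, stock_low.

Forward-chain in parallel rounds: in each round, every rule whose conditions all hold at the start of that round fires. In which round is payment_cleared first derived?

4

Round 1: (vii) [route_local, packed => hazmat_flag]; (viii) [split_shipment => carrier_assigned]; (x) [shipped, notify_customer => order_received]. Adds hazmat_flag, carrier_assigned, order_received.
Round 2: (i) [carrier_assigned, labeled => pick_ticket]; (ix) [order_received, hazmat_flag => stock_available]. Adds pick_ticket, stock_available.
Round 3: (ii) [pick_ticket, stock_low => fragile_item]. Adds fragile_item.
Round 4: (vi) [fragile_item, stock_available => payment_cleared]. Adds payment_cleared.
payment_cleared first appears in round 4.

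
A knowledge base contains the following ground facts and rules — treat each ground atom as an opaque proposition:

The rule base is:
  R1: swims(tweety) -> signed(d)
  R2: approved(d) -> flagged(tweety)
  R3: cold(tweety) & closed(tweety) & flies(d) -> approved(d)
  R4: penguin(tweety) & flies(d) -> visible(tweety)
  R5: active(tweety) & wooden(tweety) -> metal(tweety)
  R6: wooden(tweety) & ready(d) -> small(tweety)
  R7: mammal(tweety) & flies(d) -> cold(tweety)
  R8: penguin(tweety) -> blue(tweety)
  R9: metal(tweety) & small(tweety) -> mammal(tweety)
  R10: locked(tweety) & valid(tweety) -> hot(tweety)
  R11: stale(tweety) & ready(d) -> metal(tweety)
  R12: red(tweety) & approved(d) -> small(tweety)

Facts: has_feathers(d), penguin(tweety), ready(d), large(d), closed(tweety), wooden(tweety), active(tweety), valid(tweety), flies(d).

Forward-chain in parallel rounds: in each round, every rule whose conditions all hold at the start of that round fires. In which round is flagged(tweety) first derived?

Round 1 fires R4, R5, R6, R8, giving visible(tweety), metal(tweety), small(tweety), blue(tweety).
Round 2 fires R9, giving mammal(tweety).
Round 3 fires R7, giving cold(tweety).
Round 4 fires R3, giving approved(d).
Round 5 fires R2, giving flagged(tweety).
flagged(tweety) first appears in round 5.

5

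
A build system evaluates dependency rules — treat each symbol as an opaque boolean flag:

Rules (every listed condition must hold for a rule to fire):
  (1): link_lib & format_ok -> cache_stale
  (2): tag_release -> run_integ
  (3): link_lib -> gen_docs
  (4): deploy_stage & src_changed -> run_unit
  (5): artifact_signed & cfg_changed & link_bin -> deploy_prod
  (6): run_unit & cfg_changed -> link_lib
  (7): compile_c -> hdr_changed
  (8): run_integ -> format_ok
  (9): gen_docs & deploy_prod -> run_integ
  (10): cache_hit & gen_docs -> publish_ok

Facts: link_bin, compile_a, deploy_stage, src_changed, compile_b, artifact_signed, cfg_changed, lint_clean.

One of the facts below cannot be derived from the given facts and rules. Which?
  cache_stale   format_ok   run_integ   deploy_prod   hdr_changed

hdr_changed

[1] (4) [deploy_stage & src_changed -> run_unit]; (5) [artifact_signed & cfg_changed & link_bin -> deploy_prod]. ⇒ new: run_unit, deploy_prod.
[2] (6) [run_unit & cfg_changed -> link_lib]. ⇒ new: link_lib.
[3] (3) [link_lib -> gen_docs]. ⇒ new: gen_docs.
[4] (9) [gen_docs & deploy_prod -> run_integ]. ⇒ new: run_integ.
[5] (8) [run_integ -> format_ok]. ⇒ new: format_ok.
[6] (1) [link_lib & format_ok -> cache_stale]. ⇒ new: cache_stale.
Derived: run_integ (round 4), cache_stale (round 6), deploy_prod (round 1), format_ok (round 5). hdr_changed never appears in any round.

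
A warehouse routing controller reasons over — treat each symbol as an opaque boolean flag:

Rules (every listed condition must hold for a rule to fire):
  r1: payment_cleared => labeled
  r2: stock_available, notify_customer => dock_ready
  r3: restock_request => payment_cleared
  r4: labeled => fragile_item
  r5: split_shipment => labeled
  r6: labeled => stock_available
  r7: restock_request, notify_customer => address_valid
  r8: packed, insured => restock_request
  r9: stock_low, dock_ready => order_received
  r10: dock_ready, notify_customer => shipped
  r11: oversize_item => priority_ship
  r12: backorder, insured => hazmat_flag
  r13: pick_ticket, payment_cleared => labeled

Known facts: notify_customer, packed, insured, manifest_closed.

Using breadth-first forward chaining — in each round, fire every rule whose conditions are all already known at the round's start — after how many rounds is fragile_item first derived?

Round 1 fires r8, giving restock_request.
Round 2 fires r3, r7, giving payment_cleared, address_valid.
Round 3 fires r1, giving labeled.
Round 4 fires r4, r6, giving fragile_item, stock_available.
fragile_item first appears in round 4.

4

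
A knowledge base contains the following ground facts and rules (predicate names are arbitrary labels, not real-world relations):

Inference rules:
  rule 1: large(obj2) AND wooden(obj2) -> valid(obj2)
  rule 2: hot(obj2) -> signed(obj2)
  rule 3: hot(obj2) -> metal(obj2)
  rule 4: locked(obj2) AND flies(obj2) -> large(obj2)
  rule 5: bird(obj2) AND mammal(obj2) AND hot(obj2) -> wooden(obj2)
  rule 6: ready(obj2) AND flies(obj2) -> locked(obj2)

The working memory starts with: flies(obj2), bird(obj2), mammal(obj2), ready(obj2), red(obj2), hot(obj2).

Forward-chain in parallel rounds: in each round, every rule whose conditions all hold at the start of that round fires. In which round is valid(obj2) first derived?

3

Round 1: rule 2 [hot(obj2) -> signed(obj2)]; rule 3 [hot(obj2) -> metal(obj2)]; rule 5 [bird(obj2) AND mammal(obj2) AND hot(obj2) -> wooden(obj2)]; rule 6 [ready(obj2) AND flies(obj2) -> locked(obj2)]. New: signed(obj2), metal(obj2), wooden(obj2), locked(obj2).
Round 2: rule 4 [locked(obj2) AND flies(obj2) -> large(obj2)]. New: large(obj2).
Round 3: rule 1 [large(obj2) AND wooden(obj2) -> valid(obj2)]. New: valid(obj2).
valid(obj2) first appears in round 3.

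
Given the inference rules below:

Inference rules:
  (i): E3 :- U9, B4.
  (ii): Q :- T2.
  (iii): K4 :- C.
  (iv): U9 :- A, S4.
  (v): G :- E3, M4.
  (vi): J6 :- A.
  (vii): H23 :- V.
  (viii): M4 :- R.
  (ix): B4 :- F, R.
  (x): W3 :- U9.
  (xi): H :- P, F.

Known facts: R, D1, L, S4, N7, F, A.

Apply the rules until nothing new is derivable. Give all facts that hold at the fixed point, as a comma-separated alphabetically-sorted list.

A, B4, D1, E3, F, G, J6, L, M4, N7, R, S4, U9, W3

Round 1 fires (iv), (vi), (viii), (ix), giving U9, J6, M4, B4.
Round 2 fires (i), (x), giving E3, W3.
Round 3 fires (v), giving G.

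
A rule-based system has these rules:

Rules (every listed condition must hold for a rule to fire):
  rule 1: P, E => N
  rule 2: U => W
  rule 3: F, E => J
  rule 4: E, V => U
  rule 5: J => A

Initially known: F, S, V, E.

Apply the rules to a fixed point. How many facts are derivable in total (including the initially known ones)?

8

Round 1 fires rule 3, rule 4, giving J, U.
Round 2 fires rule 2, rule 5, giving W, A.
Closure: {A, E, F, J, S, U, V, W} — 8 facts.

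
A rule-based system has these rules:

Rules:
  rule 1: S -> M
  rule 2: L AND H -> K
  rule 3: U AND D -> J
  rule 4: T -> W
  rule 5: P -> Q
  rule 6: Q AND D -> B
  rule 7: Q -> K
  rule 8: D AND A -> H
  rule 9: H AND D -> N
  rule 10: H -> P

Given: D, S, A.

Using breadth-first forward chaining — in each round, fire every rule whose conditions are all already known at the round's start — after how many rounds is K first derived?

4

Round 1: rule 1 [S -> M]; rule 8 [D AND A -> H]. New: M, H.
Round 2: rule 9 [H AND D -> N]; rule 10 [H -> P]. New: N, P.
Round 3: rule 5 [P -> Q]. New: Q.
Round 4: rule 6 [Q AND D -> B]; rule 7 [Q -> K]. New: B, K.
K first appears in round 4.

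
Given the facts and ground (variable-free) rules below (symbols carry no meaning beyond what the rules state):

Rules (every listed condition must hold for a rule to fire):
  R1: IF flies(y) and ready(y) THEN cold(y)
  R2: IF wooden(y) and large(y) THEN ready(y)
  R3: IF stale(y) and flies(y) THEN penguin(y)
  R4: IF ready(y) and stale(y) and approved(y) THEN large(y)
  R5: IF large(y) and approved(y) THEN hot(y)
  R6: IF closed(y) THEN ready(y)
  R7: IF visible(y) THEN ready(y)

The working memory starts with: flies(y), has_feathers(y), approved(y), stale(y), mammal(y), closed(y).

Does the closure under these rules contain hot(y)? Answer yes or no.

yes

Round 1: R3 [IF stale(y) and flies(y) THEN penguin(y)]; R6 [IF closed(y) THEN ready(y)]. New: penguin(y), ready(y).
Round 2: R1 [IF flies(y) and ready(y) THEN cold(y)]; R4 [IF ready(y) and stale(y) and approved(y) THEN large(y)]. New: cold(y), large(y).
Round 3: R5 [IF large(y) and approved(y) THEN hot(y)]. New: hot(y).
hot(y) appears in round 3, so it is derivable.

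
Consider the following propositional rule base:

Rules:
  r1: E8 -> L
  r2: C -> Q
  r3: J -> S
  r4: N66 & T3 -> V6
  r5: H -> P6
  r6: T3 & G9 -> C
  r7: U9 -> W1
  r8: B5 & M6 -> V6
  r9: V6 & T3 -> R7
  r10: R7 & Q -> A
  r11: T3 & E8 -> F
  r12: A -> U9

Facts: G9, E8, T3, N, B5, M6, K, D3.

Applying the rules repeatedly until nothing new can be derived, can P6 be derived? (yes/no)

no

Round 1 fires r1, r6, r8, r11, giving L, C, V6, F.
Round 2 fires r2, r9, giving Q, R7.
Round 3 fires r10, giving A.
Round 4 fires r12, giving U9.
Round 5 fires r7, giving W1.
Fixed point reached. P6 is concluded only by r5; r5 needs H (never derived).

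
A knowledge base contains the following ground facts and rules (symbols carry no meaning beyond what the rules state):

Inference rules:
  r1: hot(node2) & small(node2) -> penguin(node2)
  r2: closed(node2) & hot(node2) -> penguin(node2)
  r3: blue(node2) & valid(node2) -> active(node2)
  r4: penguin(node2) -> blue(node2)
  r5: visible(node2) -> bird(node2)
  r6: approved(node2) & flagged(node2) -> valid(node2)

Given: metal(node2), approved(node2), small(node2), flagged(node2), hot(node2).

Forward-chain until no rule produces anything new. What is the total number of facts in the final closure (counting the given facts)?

9

Round 1 — r1, r6, derive penguin(node2), valid(node2).
Round 2 — r4, derive blue(node2).
Round 3 — r3, derive active(node2).
Closure: {active(node2), approved(node2), blue(node2), flagged(node2), hot(node2), metal(node2), penguin(node2), small(node2), valid(node2)} — 9 facts.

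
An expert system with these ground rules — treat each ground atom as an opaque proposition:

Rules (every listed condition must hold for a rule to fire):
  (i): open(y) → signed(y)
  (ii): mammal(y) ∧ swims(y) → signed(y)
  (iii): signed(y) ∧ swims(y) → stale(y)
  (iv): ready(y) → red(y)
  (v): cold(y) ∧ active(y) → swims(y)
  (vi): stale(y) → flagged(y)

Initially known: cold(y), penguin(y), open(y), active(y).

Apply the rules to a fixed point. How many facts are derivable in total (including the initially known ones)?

Round 1: (i) [open(y) → signed(y)]; (v) [cold(y) ∧ active(y) → swims(y)]. New: signed(y), swims(y).
Round 2: (iii) [signed(y) ∧ swims(y) → stale(y)]. New: stale(y).
Round 3: (vi) [stale(y) → flagged(y)]. New: flagged(y).
Closure: {active(y), cold(y), flagged(y), open(y), penguin(y), signed(y), stale(y), swims(y)} — 8 facts.

8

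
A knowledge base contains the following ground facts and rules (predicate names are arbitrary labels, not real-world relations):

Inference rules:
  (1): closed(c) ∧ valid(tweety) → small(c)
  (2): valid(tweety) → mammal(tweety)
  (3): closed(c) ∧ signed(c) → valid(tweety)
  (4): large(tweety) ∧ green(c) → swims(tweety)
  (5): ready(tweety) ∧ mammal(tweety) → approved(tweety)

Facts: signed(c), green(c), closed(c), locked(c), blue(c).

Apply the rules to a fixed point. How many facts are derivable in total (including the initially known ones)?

Round 1: (3) [closed(c) ∧ signed(c) → valid(tweety)]. Adds valid(tweety).
Round 2: (1) [closed(c) ∧ valid(tweety) → small(c)]; (2) [valid(tweety) → mammal(tweety)]. Adds small(c), mammal(tweety).
Closure: {blue(c), closed(c), green(c), locked(c), mammal(tweety), signed(c), small(c), valid(tweety)} — 8 facts.

8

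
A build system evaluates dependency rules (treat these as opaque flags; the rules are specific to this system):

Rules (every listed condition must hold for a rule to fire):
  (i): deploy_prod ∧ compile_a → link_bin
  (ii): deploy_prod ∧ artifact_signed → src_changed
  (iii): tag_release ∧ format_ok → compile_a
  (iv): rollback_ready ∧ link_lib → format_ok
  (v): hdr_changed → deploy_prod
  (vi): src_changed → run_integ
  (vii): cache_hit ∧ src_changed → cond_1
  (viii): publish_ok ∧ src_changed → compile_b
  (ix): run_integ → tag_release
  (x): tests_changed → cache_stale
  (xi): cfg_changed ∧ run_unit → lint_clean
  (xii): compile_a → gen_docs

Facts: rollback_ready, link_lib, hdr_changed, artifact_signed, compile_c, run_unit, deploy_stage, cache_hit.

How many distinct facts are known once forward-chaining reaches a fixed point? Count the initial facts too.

Round 1 fires (iv), (v), giving format_ok, deploy_prod.
Round 2 fires (ii), giving src_changed.
Round 3 fires (vi), (vii), giving run_integ, cond_1.
Round 4 fires (ix), giving tag_release.
Round 5 fires (iii), giving compile_a.
Round 6 fires (i), (xii), giving link_bin, gen_docs.
Closure: {artifact_signed, cache_hit, compile_a, compile_c, cond_1, deploy_prod, deploy_stage, format_ok, gen_docs, hdr_changed, link_bin, link_lib, rollback_ready, run_integ, run_unit, src_changed, tag_release} — 17 facts.

17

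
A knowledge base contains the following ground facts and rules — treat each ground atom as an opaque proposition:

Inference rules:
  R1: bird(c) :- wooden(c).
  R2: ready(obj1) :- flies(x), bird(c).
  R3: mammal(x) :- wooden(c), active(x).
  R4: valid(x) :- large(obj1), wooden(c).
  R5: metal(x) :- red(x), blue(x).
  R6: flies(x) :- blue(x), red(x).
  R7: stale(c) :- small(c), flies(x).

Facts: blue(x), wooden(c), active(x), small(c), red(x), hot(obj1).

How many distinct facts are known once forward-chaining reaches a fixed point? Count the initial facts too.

Round 1: R1 [bird(c) :- wooden(c).]; R3 [mammal(x) :- wooden(c), active(x).]; R5 [metal(x) :- red(x), blue(x).]; R6 [flies(x) :- blue(x), red(x).]. Adds bird(c), mammal(x), metal(x), flies(x).
Round 2: R2 [ready(obj1) :- flies(x), bird(c).]; R7 [stale(c) :- small(c), flies(x).]. Adds ready(obj1), stale(c).
Closure: {active(x), bird(c), blue(x), flies(x), hot(obj1), mammal(x), metal(x), ready(obj1), red(x), small(c), stale(c), wooden(c)} — 12 facts.

12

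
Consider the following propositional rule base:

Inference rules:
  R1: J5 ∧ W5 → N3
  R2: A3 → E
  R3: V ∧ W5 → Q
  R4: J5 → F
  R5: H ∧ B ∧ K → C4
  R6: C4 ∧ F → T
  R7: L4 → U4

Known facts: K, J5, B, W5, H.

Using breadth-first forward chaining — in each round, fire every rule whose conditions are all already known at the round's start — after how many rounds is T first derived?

Round 1 — R1, R4, R5, derive N3, F, C4.
Round 2 — R6, derive T.
T first appears in round 2.

2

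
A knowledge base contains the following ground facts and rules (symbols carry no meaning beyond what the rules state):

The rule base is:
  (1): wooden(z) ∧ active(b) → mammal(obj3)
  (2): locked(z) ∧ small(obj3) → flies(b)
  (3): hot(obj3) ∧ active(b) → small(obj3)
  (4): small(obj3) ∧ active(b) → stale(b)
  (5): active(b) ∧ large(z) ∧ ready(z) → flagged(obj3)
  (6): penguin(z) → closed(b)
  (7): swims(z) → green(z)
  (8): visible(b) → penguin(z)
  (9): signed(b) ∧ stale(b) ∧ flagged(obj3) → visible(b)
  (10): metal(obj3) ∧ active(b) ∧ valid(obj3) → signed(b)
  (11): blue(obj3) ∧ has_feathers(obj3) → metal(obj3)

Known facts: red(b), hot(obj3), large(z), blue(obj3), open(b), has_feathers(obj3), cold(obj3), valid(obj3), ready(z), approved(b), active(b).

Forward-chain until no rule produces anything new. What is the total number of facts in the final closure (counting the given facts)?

19

Round 1: (3) [hot(obj3) ∧ active(b) → small(obj3)]; (5) [active(b) ∧ large(z) ∧ ready(z) → flagged(obj3)]; (11) [blue(obj3) ∧ has_feathers(obj3) → metal(obj3)]. Adds small(obj3), flagged(obj3), metal(obj3).
Round 2: (4) [small(obj3) ∧ active(b) → stale(b)]; (10) [metal(obj3) ∧ active(b) ∧ valid(obj3) → signed(b)]. Adds stale(b), signed(b).
Round 3: (9) [signed(b) ∧ stale(b) ∧ flagged(obj3) → visible(b)]. Adds visible(b).
Round 4: (8) [visible(b) → penguin(z)]. Adds penguin(z).
Round 5: (6) [penguin(z) → closed(b)]. Adds closed(b).
Closure: {active(b), approved(b), blue(obj3), closed(b), cold(obj3), flagged(obj3), has_feathers(obj3), hot(obj3), large(z), metal(obj3), open(b), penguin(z), ready(z), red(b), signed(b), small(obj3), stale(b), valid(obj3), visible(b)} — 19 facts.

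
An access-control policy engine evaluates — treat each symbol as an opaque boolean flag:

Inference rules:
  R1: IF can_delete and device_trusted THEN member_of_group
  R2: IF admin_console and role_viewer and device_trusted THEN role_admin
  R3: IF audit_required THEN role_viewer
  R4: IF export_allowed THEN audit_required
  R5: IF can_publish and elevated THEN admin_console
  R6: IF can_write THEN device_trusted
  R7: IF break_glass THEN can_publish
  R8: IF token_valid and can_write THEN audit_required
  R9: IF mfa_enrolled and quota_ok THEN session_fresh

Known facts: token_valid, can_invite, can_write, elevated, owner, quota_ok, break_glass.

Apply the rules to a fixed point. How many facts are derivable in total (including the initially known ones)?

Round 1: R6 [IF can_write THEN device_trusted]; R7 [IF break_glass THEN can_publish]; R8 [IF token_valid and can_write THEN audit_required]. Adds device_trusted, can_publish, audit_required.
Round 2: R3 [IF audit_required THEN role_viewer]; R5 [IF can_publish and elevated THEN admin_console]. Adds role_viewer, admin_console.
Round 3: R2 [IF admin_console and role_viewer and device_trusted THEN role_admin]. Adds role_admin.
Closure: {admin_console, audit_required, break_glass, can_invite, can_publish, can_write, device_trusted, elevated, owner, quota_ok, role_admin, role_viewer, token_valid} — 13 facts.

13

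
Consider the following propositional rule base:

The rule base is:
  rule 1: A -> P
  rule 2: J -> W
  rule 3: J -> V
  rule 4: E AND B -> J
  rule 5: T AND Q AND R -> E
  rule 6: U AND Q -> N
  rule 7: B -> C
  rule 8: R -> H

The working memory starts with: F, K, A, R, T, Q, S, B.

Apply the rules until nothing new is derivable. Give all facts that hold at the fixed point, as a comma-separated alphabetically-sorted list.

A, B, C, E, F, H, J, K, P, Q, R, S, T, V, W

Round 1 fires rule 1, rule 5, rule 7, rule 8, giving P, E, C, H.
Round 2 fires rule 4, giving J.
Round 3 fires rule 2, rule 3, giving W, V.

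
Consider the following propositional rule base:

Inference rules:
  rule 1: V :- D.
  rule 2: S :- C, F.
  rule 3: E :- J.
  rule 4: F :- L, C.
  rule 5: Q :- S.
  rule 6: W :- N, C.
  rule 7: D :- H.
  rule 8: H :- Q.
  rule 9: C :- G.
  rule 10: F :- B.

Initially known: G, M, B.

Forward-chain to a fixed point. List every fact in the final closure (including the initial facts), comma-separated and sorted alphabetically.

B, C, D, F, G, H, M, Q, S, V

Round 1: rule 9 [C :- G.]; rule 10 [F :- B.]. Adds C, F.
Round 2: rule 2 [S :- C, F.]. Adds S.
Round 3: rule 5 [Q :- S.]. Adds Q.
Round 4: rule 8 [H :- Q.]. Adds H.
Round 5: rule 7 [D :- H.]. Adds D.
Round 6: rule 1 [V :- D.]. Adds V.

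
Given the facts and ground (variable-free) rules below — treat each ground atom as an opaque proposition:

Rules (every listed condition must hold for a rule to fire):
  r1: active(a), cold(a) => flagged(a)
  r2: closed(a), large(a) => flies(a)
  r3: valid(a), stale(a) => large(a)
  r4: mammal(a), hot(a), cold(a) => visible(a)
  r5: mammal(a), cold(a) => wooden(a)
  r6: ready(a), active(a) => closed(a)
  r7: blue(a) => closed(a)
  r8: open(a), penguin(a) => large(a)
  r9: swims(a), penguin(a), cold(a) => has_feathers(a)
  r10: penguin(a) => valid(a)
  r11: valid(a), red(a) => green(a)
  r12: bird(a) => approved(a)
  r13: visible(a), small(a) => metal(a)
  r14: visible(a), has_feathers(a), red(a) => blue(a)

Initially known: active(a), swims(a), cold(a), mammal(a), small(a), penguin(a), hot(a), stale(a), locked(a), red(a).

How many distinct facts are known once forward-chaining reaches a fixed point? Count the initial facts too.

21

Round 1 — r1, r4, r5, r9, r10, derive flagged(a), visible(a), wooden(a), has_feathers(a), valid(a).
Round 2 — r3, r11, r13, r14, derive large(a), green(a), metal(a), blue(a).
Round 3 — r7, derive closed(a).
Round 4 — r2, derive flies(a).
Closure: {active(a), blue(a), closed(a), cold(a), flagged(a), flies(a), green(a), has_feathers(a), hot(a), large(a), locked(a), mammal(a), metal(a), penguin(a), red(a), small(a), stale(a), swims(a), valid(a), visible(a), wooden(a)} — 21 facts.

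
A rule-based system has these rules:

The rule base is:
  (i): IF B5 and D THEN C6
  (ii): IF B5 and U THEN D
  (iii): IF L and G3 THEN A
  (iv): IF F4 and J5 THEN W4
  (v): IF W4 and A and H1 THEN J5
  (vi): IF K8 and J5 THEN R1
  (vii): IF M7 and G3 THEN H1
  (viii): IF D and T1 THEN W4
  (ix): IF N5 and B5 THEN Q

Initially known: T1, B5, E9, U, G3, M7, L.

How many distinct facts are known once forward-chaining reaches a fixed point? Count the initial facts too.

13

Round 1: (ii) [IF B5 and U THEN D]; (iii) [IF L and G3 THEN A]; (vii) [IF M7 and G3 THEN H1]. Adds D, A, H1.
Round 2: (i) [IF B5 and D THEN C6]; (viii) [IF D and T1 THEN W4]. Adds C6, W4.
Round 3: (v) [IF W4 and A and H1 THEN J5]. Adds J5.
Closure: {A, B5, C6, D, E9, G3, H1, J5, L, M7, T1, U, W4} — 13 facts.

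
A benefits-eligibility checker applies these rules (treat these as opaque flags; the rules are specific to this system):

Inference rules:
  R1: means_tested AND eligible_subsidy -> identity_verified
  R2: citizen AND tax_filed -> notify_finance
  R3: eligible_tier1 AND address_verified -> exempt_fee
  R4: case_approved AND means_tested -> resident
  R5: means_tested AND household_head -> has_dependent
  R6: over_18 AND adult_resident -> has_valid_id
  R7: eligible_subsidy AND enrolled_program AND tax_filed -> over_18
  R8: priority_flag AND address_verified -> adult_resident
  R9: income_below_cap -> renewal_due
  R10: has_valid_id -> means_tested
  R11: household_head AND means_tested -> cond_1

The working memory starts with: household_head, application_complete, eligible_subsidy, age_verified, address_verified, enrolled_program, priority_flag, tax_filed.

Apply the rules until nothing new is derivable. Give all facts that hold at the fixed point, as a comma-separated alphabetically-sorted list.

Round 1 — R7, R8, derive over_18, adult_resident.
Round 2 — R6, derive has_valid_id.
Round 3 — R10, derive means_tested.
Round 4 — R1, R5, R11, derive identity_verified, has_dependent, cond_1.

address_verified, adult_resident, age_verified, application_complete, cond_1, eligible_subsidy, enrolled_program, has_dependent, has_valid_id, household_head, identity_verified, means_tested, over_18, priority_flag, tax_filed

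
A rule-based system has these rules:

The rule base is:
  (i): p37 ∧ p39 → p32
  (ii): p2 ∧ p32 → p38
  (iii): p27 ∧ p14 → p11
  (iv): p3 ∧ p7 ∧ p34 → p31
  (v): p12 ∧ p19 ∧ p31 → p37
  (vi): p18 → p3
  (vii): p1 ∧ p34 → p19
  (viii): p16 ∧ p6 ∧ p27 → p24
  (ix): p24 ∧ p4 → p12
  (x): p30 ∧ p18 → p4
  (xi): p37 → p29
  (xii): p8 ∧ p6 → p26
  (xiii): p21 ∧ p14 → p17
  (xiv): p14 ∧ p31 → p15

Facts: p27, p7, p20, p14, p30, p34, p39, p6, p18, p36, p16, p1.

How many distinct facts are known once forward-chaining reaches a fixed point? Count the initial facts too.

[1] (iii) [p27 ∧ p14 → p11]; (vi) [p18 → p3]; (vii) [p1 ∧ p34 → p19]; (viii) [p16 ∧ p6 ∧ p27 → p24]; (x) [p30 ∧ p18 → p4]. ⇒ new: p11, p3, p19, p24, p4.
[2] (iv) [p3 ∧ p7 ∧ p34 → p31]; (ix) [p24 ∧ p4 → p12]. ⇒ new: p31, p12.
[3] (v) [p12 ∧ p19 ∧ p31 → p37]; (xiv) [p14 ∧ p31 → p15]. ⇒ new: p37, p15.
[4] (i) [p37 ∧ p39 → p32]; (xi) [p37 → p29]. ⇒ new: p32, p29.
Closure: {p1, p11, p12, p14, p15, p16, p18, p19, p20, p24, p27, p29, p3, p30, p31, p32, p34, p36, p37, p39, p4, p6, p7} — 23 facts.

23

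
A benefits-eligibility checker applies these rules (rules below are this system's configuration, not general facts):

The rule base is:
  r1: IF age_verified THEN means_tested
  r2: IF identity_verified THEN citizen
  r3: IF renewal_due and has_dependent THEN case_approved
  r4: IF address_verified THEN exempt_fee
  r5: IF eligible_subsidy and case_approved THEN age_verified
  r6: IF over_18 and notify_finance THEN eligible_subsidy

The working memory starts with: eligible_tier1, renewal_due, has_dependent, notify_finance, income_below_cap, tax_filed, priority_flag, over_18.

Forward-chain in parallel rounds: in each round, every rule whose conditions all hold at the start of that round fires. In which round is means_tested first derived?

Round 1 fires r3, r6, giving case_approved, eligible_subsidy.
Round 2 fires r5, giving age_verified.
Round 3 fires r1, giving means_tested.
means_tested first appears in round 3.

3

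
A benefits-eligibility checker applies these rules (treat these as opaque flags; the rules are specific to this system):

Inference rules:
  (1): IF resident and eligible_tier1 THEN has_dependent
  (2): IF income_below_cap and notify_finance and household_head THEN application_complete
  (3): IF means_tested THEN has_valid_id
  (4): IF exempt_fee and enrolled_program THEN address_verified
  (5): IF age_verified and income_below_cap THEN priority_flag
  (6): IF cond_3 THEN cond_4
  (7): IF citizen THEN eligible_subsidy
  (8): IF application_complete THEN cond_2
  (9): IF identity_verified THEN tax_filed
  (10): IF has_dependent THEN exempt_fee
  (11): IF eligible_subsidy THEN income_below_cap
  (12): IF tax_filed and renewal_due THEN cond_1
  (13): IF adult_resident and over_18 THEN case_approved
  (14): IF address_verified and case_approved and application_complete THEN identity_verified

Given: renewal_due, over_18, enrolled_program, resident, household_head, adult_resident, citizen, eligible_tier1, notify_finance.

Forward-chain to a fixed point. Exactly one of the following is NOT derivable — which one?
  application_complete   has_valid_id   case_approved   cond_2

has_valid_id

Round 1 fires (1), (7), (13), giving has_dependent, eligible_subsidy, case_approved.
Round 2 fires (10), (11), giving exempt_fee, income_below_cap.
Round 3 fires (2), (4), giving application_complete, address_verified.
Round 4 fires (8), (14), giving cond_2, identity_verified.
Round 5 fires (9), giving tax_filed.
Round 6 fires (12), giving cond_1.
Derived: case_approved (round 1), cond_2 (round 4), application_complete (round 3). has_valid_id never appears in any round.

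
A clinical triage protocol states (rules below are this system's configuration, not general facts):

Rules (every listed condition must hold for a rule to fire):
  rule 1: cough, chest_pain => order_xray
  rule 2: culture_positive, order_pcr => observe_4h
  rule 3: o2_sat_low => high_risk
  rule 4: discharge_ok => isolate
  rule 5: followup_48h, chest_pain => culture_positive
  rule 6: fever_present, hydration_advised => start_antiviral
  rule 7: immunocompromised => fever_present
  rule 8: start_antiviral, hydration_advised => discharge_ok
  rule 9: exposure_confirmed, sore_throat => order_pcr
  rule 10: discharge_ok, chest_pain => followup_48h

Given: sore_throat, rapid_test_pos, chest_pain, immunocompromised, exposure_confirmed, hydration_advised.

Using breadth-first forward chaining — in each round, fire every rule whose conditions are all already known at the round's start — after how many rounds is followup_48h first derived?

4

[1] rule 7 [immunocompromised => fever_present]; rule 9 [exposure_confirmed, sore_throat => order_pcr]. ⇒ new: fever_present, order_pcr.
[2] rule 6 [fever_present, hydration_advised => start_antiviral]. ⇒ new: start_antiviral.
[3] rule 8 [start_antiviral, hydration_advised => discharge_ok]. ⇒ new: discharge_ok.
[4] rule 4 [discharge_ok => isolate]; rule 10 [discharge_ok, chest_pain => followup_48h]. ⇒ new: isolate, followup_48h.
followup_48h first appears in round 4.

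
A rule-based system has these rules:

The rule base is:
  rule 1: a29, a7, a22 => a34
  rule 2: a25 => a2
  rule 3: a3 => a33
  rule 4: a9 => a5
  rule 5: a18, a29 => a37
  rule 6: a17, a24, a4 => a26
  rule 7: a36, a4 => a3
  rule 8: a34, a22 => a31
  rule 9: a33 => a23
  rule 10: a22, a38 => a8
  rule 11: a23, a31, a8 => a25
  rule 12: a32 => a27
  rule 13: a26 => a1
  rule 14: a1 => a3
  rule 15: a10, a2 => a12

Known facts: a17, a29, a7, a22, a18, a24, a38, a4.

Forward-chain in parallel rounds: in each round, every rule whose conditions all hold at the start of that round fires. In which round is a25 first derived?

6

Round 1 fires rule 1, rule 5, rule 6, rule 10, giving a34, a37, a26, a8.
Round 2 fires rule 8, rule 13, giving a31, a1.
Round 3 fires rule 14, giving a3.
Round 4 fires rule 3, giving a33.
Round 5 fires rule 9, giving a23.
Round 6 fires rule 11, giving a25.
a25 first appears in round 6.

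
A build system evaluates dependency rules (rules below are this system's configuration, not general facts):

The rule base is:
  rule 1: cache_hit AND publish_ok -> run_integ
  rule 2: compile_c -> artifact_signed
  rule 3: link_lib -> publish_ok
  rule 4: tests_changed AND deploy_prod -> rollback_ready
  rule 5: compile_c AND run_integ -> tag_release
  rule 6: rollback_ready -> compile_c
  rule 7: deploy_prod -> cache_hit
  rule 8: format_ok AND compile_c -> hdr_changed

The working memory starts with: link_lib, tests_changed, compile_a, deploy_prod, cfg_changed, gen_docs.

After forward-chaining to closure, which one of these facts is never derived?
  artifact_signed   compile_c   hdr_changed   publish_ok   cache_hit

hdr_changed

[1] rule 3 [link_lib -> publish_ok]; rule 4 [tests_changed AND deploy_prod -> rollback_ready]; rule 7 [deploy_prod -> cache_hit]. ⇒ new: publish_ok, rollback_ready, cache_hit.
[2] rule 1 [cache_hit AND publish_ok -> run_integ]; rule 6 [rollback_ready -> compile_c]. ⇒ new: run_integ, compile_c.
[3] rule 2 [compile_c -> artifact_signed]; rule 5 [compile_c AND run_integ -> tag_release]. ⇒ new: artifact_signed, tag_release.
Derived: cache_hit (round 1), compile_c (round 2), artifact_signed (round 3), publish_ok (round 1). hdr_changed never appears in any round.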